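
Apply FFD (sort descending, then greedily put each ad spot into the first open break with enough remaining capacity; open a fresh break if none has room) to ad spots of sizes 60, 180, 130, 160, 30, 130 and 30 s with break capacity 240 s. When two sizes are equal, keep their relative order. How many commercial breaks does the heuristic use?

4

Sorted descending: 180, 160, 130, 130, 60, 30, 30.
  180 → break 1 (new)  [load 180/240]
  160 → break 2 (new)  [load 160/240]
  130 → break 3 (new)  [load 130/240]
  130 → break 4 (new)  [load 130/240]
  60 → break 1  [load 240/240]
  30 → break 2  [load 190/240]
  30 → break 2  [load 220/240]
4 commercial breaks opened.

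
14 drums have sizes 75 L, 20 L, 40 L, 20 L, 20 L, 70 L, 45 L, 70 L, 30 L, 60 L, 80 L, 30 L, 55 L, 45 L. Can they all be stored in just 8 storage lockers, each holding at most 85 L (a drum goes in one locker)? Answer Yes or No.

No

Total = 660 L; ⌈660/85⌉ = 8.
The bound of 8 does not rule out 8, but exhaustive search shows no assignment into 8 storage lockers of capacity 85 L exists — the minimum is 9.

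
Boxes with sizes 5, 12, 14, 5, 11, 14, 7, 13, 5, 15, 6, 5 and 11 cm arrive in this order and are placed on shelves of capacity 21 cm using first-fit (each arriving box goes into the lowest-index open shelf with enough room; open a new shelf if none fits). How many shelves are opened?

  5 → shelf 1 (new)  [load 5/21]
  12 → shelf 1  [load 17/21]
  14 → shelf 2 (new)  [load 14/21]
  5 → shelf 2  [load 19/21]
  11 → shelf 3 (new)  [load 11/21]
  14 → shelf 4 (new)  [load 14/21]
  7 → shelf 3  [load 18/21]
  13 → shelf 5 (new)  [load 13/21]
  5 → shelf 4  [load 19/21]
  15 → shelf 6 (new)  [load 15/21]
  6 → shelf 5  [load 19/21]
  5 → shelf 6  [load 20/21]
  11 → shelf 7 (new)  [load 11/21]
7 shelves opened.

7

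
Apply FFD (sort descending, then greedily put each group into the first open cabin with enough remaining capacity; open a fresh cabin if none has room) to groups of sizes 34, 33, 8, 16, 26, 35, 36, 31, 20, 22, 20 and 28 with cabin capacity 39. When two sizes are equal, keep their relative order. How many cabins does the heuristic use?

10

Sorted descending: 36, 35, 34, 33, 31, 28, 26, 22, 20, 20, 16, 8.
  36 → cabin 1 (new)  [load 36/39]
  35 → cabin 2 (new)  [load 35/39]
  34 → cabin 3 (new)  [load 34/39]
  33 → cabin 4 (new)  [load 33/39]
  31 → cabin 5 (new)  [load 31/39]
  28 → cabin 6 (new)  [load 28/39]
  26 → cabin 7 (new)  [load 26/39]
  22 → cabin 8 (new)  [load 22/39]
  20 → cabin 9 (new)  [load 20/39]
  20 → cabin 10 (new)  [load 20/39]
  16 → cabin 8  [load 38/39]
  8 → cabin 5  [load 39/39]
10 cabins opened.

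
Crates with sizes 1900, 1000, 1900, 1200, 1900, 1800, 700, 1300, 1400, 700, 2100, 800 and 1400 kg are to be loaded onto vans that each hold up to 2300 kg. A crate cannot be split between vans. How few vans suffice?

Total = 2100 + 1900 + 1900 + 1900 + 1800 + 1400 + 1400 + 1300 + 1200 + 1000 + 800 + 700 + 700 = 18100 kg.
Lower bound: ⌈18100/2300⌉ = 8 vans.
Also, 9 crates each exceed 1150 kg, and no two of those can share a van, so at least 9 vans are needed.
A packing using 9 vans:
  van 1: 2100 = 2100
  van 2: 1900 = 1900
  van 3: 1900 = 1900
  van 4: 1900 = 1900
  van 5: 1800 = 1800
  van 6: 1400 + 800 = 2200
  van 7: 1400 + 700 = 2100
  van 8: 1300 + 1000 = 2300
  van 9: 1200 + 700 = 1900
This matches the lower bound, so 9 is optimal.

9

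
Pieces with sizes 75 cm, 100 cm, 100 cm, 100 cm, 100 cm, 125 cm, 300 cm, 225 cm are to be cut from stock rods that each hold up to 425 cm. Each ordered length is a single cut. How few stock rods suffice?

Total = 300 + 225 + 125 + 100 + 100 + 100 + 100 + 75 = 1125 cm.
Lower bound: ⌈1125/425⌉ = 3 stock rods.
A packing using 3 stock rods:
  stock rod 1: 300 + 125 = 425
  stock rod 2: 225 + 100 + 100 = 425
  stock rod 3: 100 + 100 + 75 = 275
This matches the lower bound, so 3 is optimal.

3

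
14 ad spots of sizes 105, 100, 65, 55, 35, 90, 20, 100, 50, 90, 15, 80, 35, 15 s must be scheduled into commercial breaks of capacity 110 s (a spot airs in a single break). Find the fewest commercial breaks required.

9

Total = 105 + 100 + 100 + 90 + 90 + 80 + 65 + 55 + 50 + 35 + 35 + 20 + 15 + 15 = 855 s.
Lower bound: ⌈855/110⌉ = 8 commercial breaks.
A packing using 9 commercial breaks:
  break 1: 105 = 105
  break 2: 100 = 100
  break 3: 100 = 100
  break 4: 90 + 20 = 110
  break 5: 90 + 15 = 105
  break 6: 80 + 15 = 95
  break 7: 65 + 35 = 100
  break 8: 55 + 50 = 105
  break 9: 35 = 35
No arrangement into 8 commercial breaks stays within capacity, so 9 is optimal.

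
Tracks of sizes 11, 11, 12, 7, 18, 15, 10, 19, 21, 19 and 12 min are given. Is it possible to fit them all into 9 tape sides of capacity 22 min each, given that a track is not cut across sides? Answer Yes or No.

Yes

A valid assignment using 8 tape sides:
  side 1: 21 = 21
  side 2: 19 = 19
  side 3: 19 = 19
  side 4: 18 = 18
  side 5: 15 + 7 = 22
  side 6: 12 + 10 = 22
  side 7: 12 = 12
  side 8: 11 + 11 = 22
That uses only 8 ≤ 9, so 9 tape sides are enough.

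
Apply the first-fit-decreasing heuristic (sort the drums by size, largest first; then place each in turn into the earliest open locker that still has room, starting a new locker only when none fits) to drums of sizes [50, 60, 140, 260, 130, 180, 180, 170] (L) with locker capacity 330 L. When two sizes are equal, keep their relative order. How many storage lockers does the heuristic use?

Sorted descending: 260, 180, 180, 170, 140, 130, 60, 50.
  260 → locker 1 (new)  [load 260/330]
  180 → locker 2 (new)  [load 180/330]
  180 → locker 3 (new)  [load 180/330]
  170 → locker 4 (new)  [load 170/330]
  140 → locker 2  [load 320/330]
  130 → locker 3  [load 310/330]
  60 → locker 1  [load 320/330]
  50 → locker 4  [load 220/330]
4 storage lockers opened.

4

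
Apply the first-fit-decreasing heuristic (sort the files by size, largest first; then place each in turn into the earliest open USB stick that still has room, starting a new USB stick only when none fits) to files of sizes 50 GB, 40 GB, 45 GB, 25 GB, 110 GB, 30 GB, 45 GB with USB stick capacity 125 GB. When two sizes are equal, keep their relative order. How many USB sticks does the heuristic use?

Sorted descending: 110, 50, 45, 45, 40, 30, 25.
  110 → USB stick 1 (new)  [load 110/125]
  50 → USB stick 2 (new)  [load 50/125]
  45 → USB stick 2  [load 95/125]
  45 → USB stick 3 (new)  [load 45/125]
  40 → USB stick 3  [load 85/125]
  30 → USB stick 2  [load 125/125]
  25 → USB stick 3  [load 110/125]
3 USB sticks opened.

3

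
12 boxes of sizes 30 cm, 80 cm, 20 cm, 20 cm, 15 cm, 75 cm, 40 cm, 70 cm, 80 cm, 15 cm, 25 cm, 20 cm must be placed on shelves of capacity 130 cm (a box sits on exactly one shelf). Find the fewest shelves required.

Total = 80 + 80 + 75 + 70 + 40 + 30 + 25 + 20 + 20 + 20 + 15 + 15 = 490 cm.
Lower bound: ⌈490/130⌉ = 4 shelves.
A packing using 4 shelves:
  shelf 1: 80 + 40 = 120
  shelf 2: 80 + 30 + 20 = 130
  shelf 3: 75 + 25 + 20 = 120
  shelf 4: 70 + 20 + 15 + 15 = 120
This matches the lower bound, so 4 is optimal.

4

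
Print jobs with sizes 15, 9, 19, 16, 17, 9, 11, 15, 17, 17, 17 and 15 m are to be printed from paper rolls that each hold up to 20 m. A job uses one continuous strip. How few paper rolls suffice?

11

Total = 19 + 17 + 17 + 17 + 17 + 16 + 15 + 15 + 15 + 11 + 9 + 9 = 177 m.
Lower bound: ⌈177/20⌉ = 9 paper rolls.
Also, 10 print jobs each exceed 10 m, and no two of those can share a roll, so at least 10 paper rolls are needed.
A packing using 11 paper rolls:
  roll 1: 19 = 19
  roll 2: 17 = 17
  roll 3: 17 = 17
  roll 4: 17 = 17
  roll 5: 17 = 17
  roll 6: 16 = 16
  roll 7: 15 = 15
  roll 8: 15 = 15
  roll 9: 15 = 15
  roll 10: 11 + 9 = 20
  roll 11: 9 = 9
No arrangement into 10 paper rolls stays within capacity, so 11 is optimal.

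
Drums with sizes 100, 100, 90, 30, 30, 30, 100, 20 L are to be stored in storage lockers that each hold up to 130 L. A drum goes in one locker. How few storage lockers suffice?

Total = 100 + 100 + 100 + 90 + 30 + 30 + 30 + 20 = 500 L.
Lower bound: ⌈500/130⌉ = 4 storage lockers.
A packing using 4 storage lockers:
  locker 1: 100 + 30 = 130
  locker 2: 100 + 30 = 130
  locker 3: 100 + 30 = 130
  locker 4: 90 + 20 = 110
This matches the lower bound, so 4 is optimal.

4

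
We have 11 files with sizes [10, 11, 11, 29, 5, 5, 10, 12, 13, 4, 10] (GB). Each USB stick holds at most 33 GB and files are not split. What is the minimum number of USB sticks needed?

Total = 29 + 13 + 12 + 11 + 11 + 10 + 10 + 10 + 5 + 5 + 4 = 120 GB.
Lower bound: ⌈120/33⌉ = 4 USB sticks.
A packing using 4 USB sticks:
  USB stick 1: 29 + 4 = 33
  USB stick 2: 13 + 12 + 5 = 30
  USB stick 3: 11 + 11 + 10 = 32
  USB stick 4: 10 + 10 + 5 = 25
This matches the lower bound, so 4 is optimal.

4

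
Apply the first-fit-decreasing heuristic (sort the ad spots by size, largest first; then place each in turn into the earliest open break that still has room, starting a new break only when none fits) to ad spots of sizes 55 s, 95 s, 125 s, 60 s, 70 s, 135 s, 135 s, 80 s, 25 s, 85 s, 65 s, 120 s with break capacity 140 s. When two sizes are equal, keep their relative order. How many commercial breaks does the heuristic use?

8

Sorted descending: 135, 135, 125, 120, 95, 85, 80, 70, 65, 60, 55, 25.
  135 → break 1 (new)  [load 135/140]
  135 → break 2 (new)  [load 135/140]
  125 → break 3 (new)  [load 125/140]
  120 → break 4 (new)  [load 120/140]
  95 → break 5 (new)  [load 95/140]
  85 → break 6 (new)  [load 85/140]
  80 → break 7 (new)  [load 80/140]
  70 → break 8 (new)  [load 70/140]
  65 → break 8  [load 135/140]
  60 → break 7  [load 140/140]
  55 → break 6  [load 140/140]
  25 → break 5  [load 120/140]
8 commercial breaks opened.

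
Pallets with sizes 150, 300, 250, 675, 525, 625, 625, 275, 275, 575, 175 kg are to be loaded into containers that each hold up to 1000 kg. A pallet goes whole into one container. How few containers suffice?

5

Total = 675 + 625 + 625 + 575 + 525 + 300 + 275 + 275 + 250 + 175 + 150 = 4450 kg.
Lower bound: ⌈4450/1000⌉ = 5 containers.
A packing using 5 containers:
  container 1: 675 + 300 = 975
  container 2: 625 + 275 = 900
  container 3: 625 + 275 = 900
  container 4: 575 + 250 + 175 = 1000
  container 5: 525 + 150 = 675
This matches the lower bound, so 5 is optimal.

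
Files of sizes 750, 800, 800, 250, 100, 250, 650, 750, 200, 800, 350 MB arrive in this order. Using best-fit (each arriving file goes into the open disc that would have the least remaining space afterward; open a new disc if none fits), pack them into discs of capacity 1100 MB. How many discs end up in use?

6

  750 → disc 1 (new)  [load 750/1100]
  800 → disc 2 (new)  [load 800/1100]
  800 → disc 3 (new)  [load 800/1100]
  250 → disc 2  [load 1050/1100]
  100 → disc 3  [load 900/1100]
  250 → disc 1  [load 1000/1100]
  650 → disc 4 (new)  [load 650/1100]
  750 → disc 5 (new)  [load 750/1100]
  200 → disc 3  [load 1100/1100]
  800 → disc 6 (new)  [load 800/1100]
  350 → disc 5  [load 1100/1100]
6 discs opened.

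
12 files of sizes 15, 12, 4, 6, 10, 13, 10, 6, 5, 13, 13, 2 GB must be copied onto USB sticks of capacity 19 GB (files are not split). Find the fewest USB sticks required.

Total = 15 + 13 + 13 + 13 + 12 + 10 + 10 + 6 + 6 + 5 + 4 + 2 = 109 GB.
Lower bound: ⌈109/19⌉ = 6 USB sticks.
Also, 7 files each exceed 19/2 GB, and no two of those can share a USB stick, so at least 7 USB sticks are needed.
A packing using 7 USB sticks:
  USB stick 1: 15 + 4 = 19
  USB stick 2: 13 + 6 = 19
  USB stick 3: 13 + 6 = 19
  USB stick 4: 13 + 5 = 18
  USB stick 5: 12 + 2 = 14
  USB stick 6: 10 = 10
  USB stick 7: 10 = 10
This matches the lower bound, so 7 is optimal.

7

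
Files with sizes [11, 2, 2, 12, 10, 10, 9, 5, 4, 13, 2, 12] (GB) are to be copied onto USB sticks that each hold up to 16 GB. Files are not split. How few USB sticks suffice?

7

Total = 13 + 12 + 12 + 11 + 10 + 10 + 9 + 5 + 4 + 2 + 2 + 2 = 92 GB.
Lower bound: ⌈92/16⌉ = 6 USB sticks.
Also, 7 files each exceed 8 GB, and no two of those can share a USB stick, so at least 7 USB sticks are needed.
A packing using 7 USB sticks:
  USB stick 1: 13 + 2 = 15
  USB stick 2: 12 + 4 = 16
  USB stick 3: 12 + 2 + 2 = 16
  USB stick 4: 11 + 5 = 16
  USB stick 5: 10 = 10
  USB stick 6: 10 = 10
  USB stick 7: 9 = 9
This matches the lower bound, so 7 is optimal.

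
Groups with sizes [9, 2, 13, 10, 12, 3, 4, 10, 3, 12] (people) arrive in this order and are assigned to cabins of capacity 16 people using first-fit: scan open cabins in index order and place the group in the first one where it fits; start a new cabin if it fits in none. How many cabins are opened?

6

  9 → cabin 1 (new)  [load 9/16]
  2 → cabin 1  [load 11/16]
  13 → cabin 2 (new)  [load 13/16]
  10 → cabin 3 (new)  [load 10/16]
  12 → cabin 4 (new)  [load 12/16]
  3 → cabin 1  [load 14/16]
  4 → cabin 3  [load 14/16]
  10 → cabin 5 (new)  [load 10/16]
  3 → cabin 2  [load 16/16]
  12 → cabin 6 (new)  [load 12/16]
6 cabins opened.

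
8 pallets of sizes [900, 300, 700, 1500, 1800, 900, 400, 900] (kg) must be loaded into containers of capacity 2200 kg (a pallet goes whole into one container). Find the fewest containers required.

4

Total = 1800 + 1500 + 900 + 900 + 900 + 700 + 400 + 300 = 7400 kg.
Lower bound: ⌈7400/2200⌉ = 4 containers.
A packing using 4 containers:
  container 1: 1800 + 400 = 2200
  container 2: 1500 + 700 = 2200
  container 3: 900 + 900 + 300 = 2100
  container 4: 900 = 900
This matches the lower bound, so 4 is optimal.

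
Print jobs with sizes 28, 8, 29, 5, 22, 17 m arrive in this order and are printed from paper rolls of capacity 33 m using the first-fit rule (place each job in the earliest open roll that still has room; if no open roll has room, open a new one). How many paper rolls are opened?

4

  28 → roll 1 (new)  [load 28/33]
  8 → roll 2 (new)  [load 8/33]
  29 → roll 3 (new)  [load 29/33]
  5 → roll 1  [load 33/33]
  22 → roll 2  [load 30/33]
  17 → roll 4 (new)  [load 17/33]
4 paper rolls opened.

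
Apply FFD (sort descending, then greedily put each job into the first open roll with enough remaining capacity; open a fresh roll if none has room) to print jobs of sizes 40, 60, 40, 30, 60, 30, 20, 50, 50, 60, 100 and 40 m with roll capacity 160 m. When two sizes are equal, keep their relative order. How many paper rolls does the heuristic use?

4

Sorted descending: 100, 60, 60, 60, 50, 50, 40, 40, 40, 30, 30, 20.
  100 → roll 1 (new)  [load 100/160]
  60 → roll 1  [load 160/160]
  60 → roll 2 (new)  [load 60/160]
  60 → roll 2  [load 120/160]
  50 → roll 3 (new)  [load 50/160]
  50 → roll 3  [load 100/160]
  40 → roll 2  [load 160/160]
  40 → roll 3  [load 140/160]
  40 → roll 4 (new)  [load 40/160]
  30 → roll 4  [load 70/160]
  30 → roll 4  [load 100/160]
  20 → roll 3  [load 160/160]
4 paper rolls opened.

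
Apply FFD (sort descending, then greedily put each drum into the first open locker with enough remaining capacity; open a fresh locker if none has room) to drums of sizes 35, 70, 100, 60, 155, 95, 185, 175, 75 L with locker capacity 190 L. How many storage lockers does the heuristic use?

Sorted descending: 185, 175, 155, 100, 95, 75, 70, 60, 35.
  185 → locker 1 (new)  [load 185/190]
  175 → locker 2 (new)  [load 175/190]
  155 → locker 3 (new)  [load 155/190]
  100 → locker 4 (new)  [load 100/190]
  95 → locker 5 (new)  [load 95/190]
  75 → locker 4  [load 175/190]
  70 → locker 5  [load 165/190]
  60 → locker 6 (new)  [load 60/190]
  35 → locker 3  [load 190/190]
6 storage lockers opened.

6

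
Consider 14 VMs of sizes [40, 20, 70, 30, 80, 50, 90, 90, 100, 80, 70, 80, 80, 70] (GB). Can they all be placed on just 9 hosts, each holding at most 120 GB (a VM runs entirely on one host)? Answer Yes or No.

No

Total = 950 GB; ⌈950/120⌉ = 8.
10 VMs each exceed half the capacity and cannot share a host, forcing at least 10 hosts.
At least 10 hosts are required, but only 9 are allowed.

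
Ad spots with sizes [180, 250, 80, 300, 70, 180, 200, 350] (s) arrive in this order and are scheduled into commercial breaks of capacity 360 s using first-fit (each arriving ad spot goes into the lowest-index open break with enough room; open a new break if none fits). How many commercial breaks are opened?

  180 → break 1 (new)  [load 180/360]
  250 → break 2 (new)  [load 250/360]
  80 → break 1  [load 260/360]
  300 → break 3 (new)  [load 300/360]
  70 → break 1  [load 330/360]
  180 → break 4 (new)  [load 180/360]
  200 → break 5 (new)  [load 200/360]
  350 → break 6 (new)  [load 350/360]
6 commercial breaks opened.

6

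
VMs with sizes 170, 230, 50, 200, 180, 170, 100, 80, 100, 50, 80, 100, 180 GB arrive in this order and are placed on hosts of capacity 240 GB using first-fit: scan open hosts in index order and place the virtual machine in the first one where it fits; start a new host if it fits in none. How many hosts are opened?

9

  170 → host 1 (new)  [load 170/240]
  230 → host 2 (new)  [load 230/240]
  50 → host 1  [load 220/240]
  200 → host 3 (new)  [load 200/240]
  180 → host 4 (new)  [load 180/240]
  170 → host 5 (new)  [load 170/240]
  100 → host 6 (new)  [load 100/240]
  80 → host 6  [load 180/240]
  100 → host 7 (new)  [load 100/240]
  50 → host 4  [load 230/240]
  80 → host 7  [load 180/240]
  100 → host 8 (new)  [load 100/240]
  180 → host 9 (new)  [load 180/240]
9 hosts opened.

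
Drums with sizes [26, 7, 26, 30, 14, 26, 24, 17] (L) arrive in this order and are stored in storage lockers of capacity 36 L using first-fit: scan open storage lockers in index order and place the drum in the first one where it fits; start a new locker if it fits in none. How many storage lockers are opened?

  26 → locker 1 (new)  [load 26/36]
  7 → locker 1  [load 33/36]
  26 → locker 2 (new)  [load 26/36]
  30 → locker 3 (new)  [load 30/36]
  14 → locker 4 (new)  [load 14/36]
  26 → locker 5 (new)  [load 26/36]
  24 → locker 6 (new)  [load 24/36]
  17 → locker 4  [load 31/36]
6 storage lockers opened.

6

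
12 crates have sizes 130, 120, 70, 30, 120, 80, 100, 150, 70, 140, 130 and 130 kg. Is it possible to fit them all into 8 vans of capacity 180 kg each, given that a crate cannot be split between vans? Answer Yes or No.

Total = 1270 kg; ⌈1270/180⌉ = 8.
The bound of 8 does not rule out 8, but exhaustive search shows no assignment into 8 vans of capacity 180 kg exists — the minimum is 9.

No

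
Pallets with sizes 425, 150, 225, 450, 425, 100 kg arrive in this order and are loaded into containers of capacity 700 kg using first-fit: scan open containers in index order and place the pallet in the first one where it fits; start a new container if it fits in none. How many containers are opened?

  425 → container 1 (new)  [load 425/700]
  150 → container 1  [load 575/700]
  225 → container 2 (new)  [load 225/700]
  450 → container 2  [load 675/700]
  425 → container 3 (new)  [load 425/700]
  100 → container 1  [load 675/700]
3 containers opened.

3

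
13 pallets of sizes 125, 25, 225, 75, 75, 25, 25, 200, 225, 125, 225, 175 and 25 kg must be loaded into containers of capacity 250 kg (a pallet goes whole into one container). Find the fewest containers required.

7

Total = 225 + 225 + 225 + 200 + 175 + 125 + 125 + 75 + 75 + 25 + 25 + 25 + 25 = 1550 kg.
Lower bound: ⌈1550/250⌉ = 7 containers.
A packing using 7 containers:
  container 1: 225 + 25 = 250
  container 2: 225 + 25 = 250
  container 3: 225 + 25 = 250
  container 4: 200 + 25 = 225
  container 5: 175 + 75 = 250
  container 6: 125 + 125 = 250
  container 7: 75 = 75
This matches the lower bound, so 7 is optimal.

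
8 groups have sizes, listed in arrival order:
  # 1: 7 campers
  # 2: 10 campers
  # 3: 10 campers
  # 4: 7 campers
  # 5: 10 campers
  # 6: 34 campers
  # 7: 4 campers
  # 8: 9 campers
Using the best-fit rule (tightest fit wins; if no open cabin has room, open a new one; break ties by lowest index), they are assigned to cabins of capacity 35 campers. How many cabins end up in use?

  7 → cabin 1 (new)  [load 7/35]
  10 → cabin 1  [load 17/35]
  10 → cabin 1  [load 27/35]
  7 → cabin 1  [load 34/35]
  10 → cabin 2 (new)  [load 10/35]
  34 → cabin 3 (new)  [load 34/35]
  4 → cabin 2  [load 14/35]
  9 → cabin 2  [load 23/35]
3 cabins opened.

3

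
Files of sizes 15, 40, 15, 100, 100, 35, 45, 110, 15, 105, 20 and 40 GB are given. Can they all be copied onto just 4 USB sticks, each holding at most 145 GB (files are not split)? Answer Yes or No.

Total = 640 GB; ⌈640/145⌉ = 5.
At least 5 USB sticks are required, but only 4 are allowed.

No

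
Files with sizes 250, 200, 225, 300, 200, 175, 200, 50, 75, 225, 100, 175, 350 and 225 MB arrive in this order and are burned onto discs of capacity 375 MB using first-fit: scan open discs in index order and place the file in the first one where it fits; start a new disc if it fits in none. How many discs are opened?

9

  250 → disc 1 (new)  [load 250/375]
  200 → disc 2 (new)  [load 200/375]
  225 → disc 3 (new)  [load 225/375]
  300 → disc 4 (new)  [load 300/375]
  200 → disc 5 (new)  [load 200/375]
  175 → disc 2  [load 375/375]
  200 → disc 6 (new)  [load 200/375]
  50 → disc 1  [load 300/375]
  75 → disc 1  [load 375/375]
  225 → disc 7 (new)  [load 225/375]
  100 → disc 3  [load 325/375]
  175 → disc 5  [load 375/375]
  350 → disc 8 (new)  [load 350/375]
  225 → disc 9 (new)  [load 225/375]
9 discs opened.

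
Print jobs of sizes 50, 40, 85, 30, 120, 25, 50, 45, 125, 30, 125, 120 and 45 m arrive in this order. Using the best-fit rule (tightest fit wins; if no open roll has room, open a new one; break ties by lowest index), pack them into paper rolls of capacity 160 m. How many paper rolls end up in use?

  50 → roll 1 (new)  [load 50/160]
  40 → roll 1  [load 90/160]
  85 → roll 2 (new)  [load 85/160]
  30 → roll 1  [load 120/160]
  120 → roll 3 (new)  [load 120/160]
  25 → roll 1  [load 145/160]
  50 → roll 2  [load 135/160]
  45 → roll 4 (new)  [load 45/160]
  125 → roll 5 (new)  [load 125/160]
  30 → roll 5  [load 155/160]
  125 → roll 6 (new)  [load 125/160]
  120 → roll 7 (new)  [load 120/160]
  45 → roll 4  [load 90/160]
7 paper rolls opened.

7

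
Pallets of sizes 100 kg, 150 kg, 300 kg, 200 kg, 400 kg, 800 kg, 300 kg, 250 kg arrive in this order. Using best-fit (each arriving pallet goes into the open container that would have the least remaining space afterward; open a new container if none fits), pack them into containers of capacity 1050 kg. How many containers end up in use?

3

  100 → container 1 (new)  [load 100/1050]
  150 → container 1  [load 250/1050]
  300 → container 1  [load 550/1050]
  200 → container 1  [load 750/1050]
  400 → container 2 (new)  [load 400/1050]
  800 → container 3 (new)  [load 800/1050]
  300 → container 1  [load 1050/1050]
  250 → container 3  [load 1050/1050]
3 containers opened.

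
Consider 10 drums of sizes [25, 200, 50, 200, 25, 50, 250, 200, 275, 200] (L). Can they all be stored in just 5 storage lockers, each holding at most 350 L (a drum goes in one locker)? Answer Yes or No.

No

Total = 1475 L; ⌈1475/350⌉ = 5.
6 drums each exceed half the capacity and cannot share a locker, forcing at least 6 storage lockers.
At least 6 storage lockers are required, but only 5 are allowed.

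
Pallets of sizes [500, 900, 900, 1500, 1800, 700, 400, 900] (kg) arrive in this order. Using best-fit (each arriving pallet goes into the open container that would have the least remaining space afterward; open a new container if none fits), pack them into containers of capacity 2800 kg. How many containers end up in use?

  500 → container 1 (new)  [load 500/2800]
  900 → container 1  [load 1400/2800]
  900 → container 1  [load 2300/2800]
  1500 → container 2 (new)  [load 1500/2800]
  1800 → container 3 (new)  [load 1800/2800]
  700 → container 3  [load 2500/2800]
  400 → container 1  [load 2700/2800]
  900 → container 2  [load 2400/2800]
3 containers opened.

3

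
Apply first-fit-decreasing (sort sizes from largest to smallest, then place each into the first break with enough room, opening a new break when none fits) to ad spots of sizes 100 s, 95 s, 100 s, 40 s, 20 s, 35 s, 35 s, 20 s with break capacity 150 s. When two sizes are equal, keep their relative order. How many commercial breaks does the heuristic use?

Sorted descending: 100, 100, 95, 40, 35, 35, 20, 20.
  100 → break 1 (new)  [load 100/150]
  100 → break 2 (new)  [load 100/150]
  95 → break 3 (new)  [load 95/150]
  40 → break 1  [load 140/150]
  35 → break 2  [load 135/150]
  35 → break 3  [load 130/150]
  20 → break 3  [load 150/150]
  20 → break 4 (new)  [load 20/150]
4 commercial breaks opened.

4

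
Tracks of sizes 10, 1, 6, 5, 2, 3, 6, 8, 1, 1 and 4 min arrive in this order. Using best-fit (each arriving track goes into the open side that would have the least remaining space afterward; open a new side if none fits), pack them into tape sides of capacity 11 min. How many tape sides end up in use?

  10 → side 1 (new)  [load 10/11]
  1 → side 1  [load 11/11]
  6 → side 2 (new)  [load 6/11]
  5 → side 2  [load 11/11]
  2 → side 3 (new)  [load 2/11]
  3 → side 3  [load 5/11]
  6 → side 3  [load 11/11]
  8 → side 4 (new)  [load 8/11]
  1 → side 4  [load 9/11]
  1 → side 4  [load 10/11]
  4 → side 5 (new)  [load 4/11]
5 tape sides opened.

5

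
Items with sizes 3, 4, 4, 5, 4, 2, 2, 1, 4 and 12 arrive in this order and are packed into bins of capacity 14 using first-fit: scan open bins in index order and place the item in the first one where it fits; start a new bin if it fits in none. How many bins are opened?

4

  3 → bin 1 (new)  [load 3/14]
  4 → bin 1  [load 7/14]
  4 → bin 1  [load 11/14]
  5 → bin 2 (new)  [load 5/14]
  4 → bin 2  [load 9/14]
  2 → bin 1  [load 13/14]
  2 → bin 2  [load 11/14]
  1 → bin 1  [load 14/14]
  4 → bin 3 (new)  [load 4/14]
  12 → bin 4 (new)  [load 12/14]
4 bins opened.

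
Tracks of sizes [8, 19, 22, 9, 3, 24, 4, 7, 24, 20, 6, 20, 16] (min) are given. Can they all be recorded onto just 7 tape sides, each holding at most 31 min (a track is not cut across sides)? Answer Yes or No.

Yes

A valid assignment using 7 tape sides:
  side 1: 24 + 7 = 31
  side 2: 24 + 6 = 30
  side 3: 22 + 9 = 31
  side 4: 20 + 8 + 3 = 31
  side 5: 20 + 4 = 24
  side 6: 19 = 19
  side 7: 16 = 16
Every load is within 31 min, so 7 tape sides suffice.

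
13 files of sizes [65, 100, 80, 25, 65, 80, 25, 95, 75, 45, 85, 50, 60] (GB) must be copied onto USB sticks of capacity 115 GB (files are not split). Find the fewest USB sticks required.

9

Total = 100 + 95 + 85 + 80 + 80 + 75 + 65 + 65 + 60 + 50 + 45 + 25 + 25 = 850 GB.
Lower bound: ⌈850/115⌉ = 8 USB sticks.
Also, 9 files each exceed 115/2 GB, and no two of those can share a USB stick, so at least 9 USB sticks are needed.
A packing using 9 USB sticks:
  USB stick 1: 100 = 100
  USB stick 2: 95 = 95
  USB stick 3: 85 + 25 = 110
  USB stick 4: 80 + 25 = 105
  USB stick 5: 80 = 80
  USB stick 6: 75 = 75
  USB stick 7: 65 + 50 = 115
  USB stick 8: 65 + 45 = 110
  USB stick 9: 60 = 60
This matches the lower bound, so 9 is optimal.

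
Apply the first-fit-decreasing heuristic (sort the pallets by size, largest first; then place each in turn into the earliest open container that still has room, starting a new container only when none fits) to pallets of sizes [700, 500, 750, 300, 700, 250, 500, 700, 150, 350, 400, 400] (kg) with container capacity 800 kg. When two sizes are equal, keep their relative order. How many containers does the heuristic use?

8

Sorted descending: 750, 700, 700, 700, 500, 500, 400, 400, 350, 300, 250, 150.
  750 → container 1 (new)  [load 750/800]
  700 → container 2 (new)  [load 700/800]
  700 → container 3 (new)  [load 700/800]
  700 → container 4 (new)  [load 700/800]
  500 → container 5 (new)  [load 500/800]
  500 → container 6 (new)  [load 500/800]
  400 → container 7 (new)  [load 400/800]
  400 → container 7  [load 800/800]
  350 → container 8 (new)  [load 350/800]
  300 → container 5  [load 800/800]
  250 → container 6  [load 750/800]
  150 → container 8  [load 500/800]
8 containers opened.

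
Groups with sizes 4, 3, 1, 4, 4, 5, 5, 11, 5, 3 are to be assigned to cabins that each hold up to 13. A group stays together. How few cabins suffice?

Total = 11 + 5 + 5 + 5 + 4 + 4 + 4 + 3 + 3 + 1 = 45.
Lower bound: ⌈45/13⌉ = 4 cabins.
A packing using 4 cabins:
  cabin 1: 11 + 1 = 12
  cabin 2: 5 + 5 + 3 = 13
  cabin 3: 5 + 4 + 4 = 13
  cabin 4: 4 + 3 = 7
This matches the lower bound, so 4 is optimal.

4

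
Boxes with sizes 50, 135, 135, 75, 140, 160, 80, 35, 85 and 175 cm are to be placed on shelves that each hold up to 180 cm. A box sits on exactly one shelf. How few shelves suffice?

Total = 175 + 160 + 140 + 135 + 135 + 85 + 80 + 75 + 50 + 35 = 1070 cm.
Lower bound: ⌈1070/180⌉ = 6 shelves.
A packing using 7 shelves:
  shelf 1: 175 = 175
  shelf 2: 160 = 160
  shelf 3: 140 + 35 = 175
  shelf 4: 135 = 135
  shelf 5: 135 = 135
  shelf 6: 85 + 80 = 165
  shelf 7: 75 + 50 = 125
No arrangement into 6 shelves stays within capacity, so 7 is optimal.

7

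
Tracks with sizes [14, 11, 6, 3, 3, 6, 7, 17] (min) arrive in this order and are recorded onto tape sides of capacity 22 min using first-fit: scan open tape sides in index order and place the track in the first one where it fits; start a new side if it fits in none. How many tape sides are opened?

  14 → side 1 (new)  [load 14/22]
  11 → side 2 (new)  [load 11/22]
  6 → side 1  [load 20/22]
  3 → side 2  [load 14/22]
  3 → side 2  [load 17/22]
  6 → side 3 (new)  [load 6/22]
  7 → side 3  [load 13/22]
  17 → side 4 (new)  [load 17/22]
4 tape sides opened.

4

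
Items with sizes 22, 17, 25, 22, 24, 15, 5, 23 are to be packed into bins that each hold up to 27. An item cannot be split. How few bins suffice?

7

Total = 25 + 24 + 23 + 22 + 22 + 17 + 15 + 5 = 153.
Lower bound: ⌈153/27⌉ = 6 bins.
Also, 7 items each exceed 27/2, and no two of those can share a bin, so at least 7 bins are needed.
A packing using 7 bins:
  bin 1: 25 = 25
  bin 2: 24 = 24
  bin 3: 23 = 23
  bin 4: 22 + 5 = 27
  bin 5: 22 = 22
  bin 6: 17 = 17
  bin 7: 15 = 15
This matches the lower bound, so 7 is optimal.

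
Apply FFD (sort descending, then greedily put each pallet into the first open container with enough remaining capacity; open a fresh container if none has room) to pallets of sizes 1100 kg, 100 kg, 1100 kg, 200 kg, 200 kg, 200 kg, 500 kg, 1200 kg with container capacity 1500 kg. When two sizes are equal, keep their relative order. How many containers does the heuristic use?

4

Sorted descending: 1200, 1100, 1100, 500, 200, 200, 200, 100.
  1200 → container 1 (new)  [load 1200/1500]
  1100 → container 2 (new)  [load 1100/1500]
  1100 → container 3 (new)  [load 1100/1500]
  500 → container 4 (new)  [load 500/1500]
  200 → container 1  [load 1400/1500]
  200 → container 2  [load 1300/1500]
  200 → container 2  [load 1500/1500]
  100 → container 1  [load 1500/1500]
4 containers opened.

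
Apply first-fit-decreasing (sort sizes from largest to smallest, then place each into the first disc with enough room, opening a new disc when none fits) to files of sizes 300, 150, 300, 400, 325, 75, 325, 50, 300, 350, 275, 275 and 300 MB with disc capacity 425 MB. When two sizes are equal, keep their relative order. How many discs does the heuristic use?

Sorted descending: 400, 350, 325, 325, 300, 300, 300, 300, 275, 275, 150, 75, 50.
  400 → disc 1 (new)  [load 400/425]
  350 → disc 2 (new)  [load 350/425]
  325 → disc 3 (new)  [load 325/425]
  325 → disc 4 (new)  [load 325/425]
  300 → disc 5 (new)  [load 300/425]
  300 → disc 6 (new)  [load 300/425]
  300 → disc 7 (new)  [load 300/425]
  300 → disc 8 (new)  [load 300/425]
  275 → disc 9 (new)  [load 275/425]
  275 → disc 10 (new)  [load 275/425]
  150 → disc 9  [load 425/425]
  75 → disc 2  [load 425/425]
  50 → disc 3  [load 375/425]
10 discs opened.

10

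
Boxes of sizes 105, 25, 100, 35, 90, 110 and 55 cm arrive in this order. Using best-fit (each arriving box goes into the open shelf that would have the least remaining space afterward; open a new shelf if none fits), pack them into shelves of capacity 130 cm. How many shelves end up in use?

  105 → shelf 1 (new)  [load 105/130]
  25 → shelf 1  [load 130/130]
  100 → shelf 2 (new)  [load 100/130]
  35 → shelf 3 (new)  [load 35/130]
  90 → shelf 3  [load 125/130]
  110 → shelf 4 (new)  [load 110/130]
  55 → shelf 5 (new)  [load 55/130]
5 shelves opened.

5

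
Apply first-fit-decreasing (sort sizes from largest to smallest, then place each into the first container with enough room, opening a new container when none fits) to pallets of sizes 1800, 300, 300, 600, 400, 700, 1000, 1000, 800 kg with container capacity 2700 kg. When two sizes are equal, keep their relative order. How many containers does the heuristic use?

Sorted descending: 1800, 1000, 1000, 800, 700, 600, 400, 300, 300.
  1800 → container 1 (new)  [load 1800/2700]
  1000 → container 2 (new)  [load 1000/2700]
  1000 → container 2  [load 2000/2700]
  800 → container 1  [load 2600/2700]
  700 → container 2  [load 2700/2700]
  600 → container 3 (new)  [load 600/2700]
  400 → container 3  [load 1000/2700]
  300 → container 3  [load 1300/2700]
  300 → container 3  [load 1600/2700]
3 containers opened.

3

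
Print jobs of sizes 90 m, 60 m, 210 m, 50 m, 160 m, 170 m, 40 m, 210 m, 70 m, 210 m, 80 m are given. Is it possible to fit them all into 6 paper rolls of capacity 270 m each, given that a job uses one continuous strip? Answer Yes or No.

Yes

A valid assignment using 6 paper rolls:
  roll 1: 210 + 60 = 270
  roll 2: 210 + 50 = 260
  roll 3: 210 + 40 = 250
  roll 4: 170 + 90 = 260
  roll 5: 160 + 80 = 240
  roll 6: 70 = 70
Every load is within 270 m, so 6 paper rolls suffice.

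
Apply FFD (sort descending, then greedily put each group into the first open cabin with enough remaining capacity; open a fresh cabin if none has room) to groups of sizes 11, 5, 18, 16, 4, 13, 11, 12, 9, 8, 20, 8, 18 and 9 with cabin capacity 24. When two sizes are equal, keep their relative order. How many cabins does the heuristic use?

8

Sorted descending: 20, 18, 18, 16, 13, 12, 11, 11, 9, 9, 8, 8, 5, 4.
  20 → cabin 1 (new)  [load 20/24]
  18 → cabin 2 (new)  [load 18/24]
  18 → cabin 3 (new)  [load 18/24]
  16 → cabin 4 (new)  [load 16/24]
  13 → cabin 5 (new)  [load 13/24]
  12 → cabin 6 (new)  [load 12/24]
  11 → cabin 5  [load 24/24]
  11 → cabin 6  [load 23/24]
  9 → cabin 7 (new)  [load 9/24]
  9 → cabin 7  [load 18/24]
  8 → cabin 4  [load 24/24]
  8 → cabin 8 (new)  [load 8/24]
  5 → cabin 2  [load 23/24]
  4 → cabin 1  [load 24/24]
8 cabins opened.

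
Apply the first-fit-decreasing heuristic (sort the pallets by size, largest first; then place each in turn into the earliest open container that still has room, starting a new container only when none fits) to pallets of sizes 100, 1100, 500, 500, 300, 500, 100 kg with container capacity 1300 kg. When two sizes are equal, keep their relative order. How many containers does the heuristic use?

3

Sorted descending: 1100, 500, 500, 500, 300, 100, 100.
  1100 → container 1 (new)  [load 1100/1300]
  500 → container 2 (new)  [load 500/1300]
  500 → container 2  [load 1000/1300]
  500 → container 3 (new)  [load 500/1300]
  300 → container 2  [load 1300/1300]
  100 → container 1  [load 1200/1300]
  100 → container 1  [load 1300/1300]
3 containers opened.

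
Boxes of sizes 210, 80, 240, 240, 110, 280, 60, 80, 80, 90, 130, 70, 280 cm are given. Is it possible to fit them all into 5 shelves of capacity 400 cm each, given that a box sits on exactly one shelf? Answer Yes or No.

A valid assignment using 5 shelves:
  shelf 1: 280 + 110 = 390
  shelf 2: 280 + 90 = 370
  shelf 3: 240 + 80 + 80 = 400
  shelf 4: 240 + 80 + 70 = 390
  shelf 5: 210 + 130 + 60 = 400
Every load is within 400 cm, so 5 shelves suffice.

Yes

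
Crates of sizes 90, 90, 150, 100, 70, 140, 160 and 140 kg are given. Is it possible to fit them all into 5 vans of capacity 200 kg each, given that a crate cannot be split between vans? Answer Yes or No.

Total = 940 kg; ⌈940/200⌉ = 5.
The bound of 5 does not rule out 5, but exhaustive search shows no assignment into 5 vans of capacity 200 kg exists — the minimum is 6.

No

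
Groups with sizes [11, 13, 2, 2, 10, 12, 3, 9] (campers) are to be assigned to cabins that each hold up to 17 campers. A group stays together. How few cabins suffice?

Total = 13 + 12 + 11 + 10 + 9 + 3 + 2 + 2 = 62 campers.
Lower bound: ⌈62/17⌉ = 4 cabins.
Also, 5 groups each exceed 17/2 campers, and no two of those can share a cabin, so at least 5 cabins are needed.
A packing using 5 cabins:
  cabin 1: 13 + 3 = 16
  cabin 2: 12 + 2 + 2 = 16
  cabin 3: 11 = 11
  cabin 4: 10 = 10
  cabin 5: 9 = 9
This matches the lower bound, so 5 is optimal.

5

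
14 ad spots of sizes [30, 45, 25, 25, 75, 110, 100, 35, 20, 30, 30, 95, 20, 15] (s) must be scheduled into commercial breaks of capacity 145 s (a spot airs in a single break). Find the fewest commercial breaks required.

5

Total = 110 + 100 + 95 + 75 + 45 + 35 + 30 + 30 + 30 + 25 + 25 + 20 + 20 + 15 = 655 s.
Lower bound: ⌈655/145⌉ = 5 commercial breaks.
A packing using 5 commercial breaks:
  break 1: 110 + 35 = 145
  break 2: 100 + 45 = 145
  break 3: 95 + 30 + 20 = 145
  break 4: 75 + 30 + 30 = 135
  break 5: 25 + 25 + 20 + 15 = 85
This matches the lower bound, so 5 is optimal.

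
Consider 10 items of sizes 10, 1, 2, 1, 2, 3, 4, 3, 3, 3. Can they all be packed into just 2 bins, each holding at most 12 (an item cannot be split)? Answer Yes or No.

No

Total = 32; ⌈32/12⌉ = 3.
At least 3 bins are required, but only 2 are allowed.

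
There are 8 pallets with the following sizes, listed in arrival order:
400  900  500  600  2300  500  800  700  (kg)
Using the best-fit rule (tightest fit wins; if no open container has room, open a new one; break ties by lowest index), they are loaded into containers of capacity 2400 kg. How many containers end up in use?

3

  400 → container 1 (new)  [load 400/2400]
  900 → container 1  [load 1300/2400]
  500 → container 1  [load 1800/2400]
  600 → container 1  [load 2400/2400]
  2300 → container 2 (new)  [load 2300/2400]
  500 → container 3 (new)  [load 500/2400]
  800 → container 3  [load 1300/2400]
  700 → container 3  [load 2000/2400]
3 containers opened.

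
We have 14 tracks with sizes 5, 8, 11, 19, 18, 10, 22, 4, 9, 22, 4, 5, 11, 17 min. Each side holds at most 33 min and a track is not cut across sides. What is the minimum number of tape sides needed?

Total = 22 + 22 + 19 + 18 + 17 + 11 + 11 + 10 + 9 + 8 + 5 + 5 + 4 + 4 = 165 min.
Lower bound: ⌈165/33⌉ = 5 tape sides.
A packing using 5 tape sides:
  side 1: 22 + 11 = 33
  side 2: 22 + 11 = 33
  side 3: 19 + 9 + 5 = 33
  side 4: 18 + 10 + 5 = 33
  side 5: 17 + 8 + 4 + 4 = 33
This matches the lower bound, so 5 is optimal.

5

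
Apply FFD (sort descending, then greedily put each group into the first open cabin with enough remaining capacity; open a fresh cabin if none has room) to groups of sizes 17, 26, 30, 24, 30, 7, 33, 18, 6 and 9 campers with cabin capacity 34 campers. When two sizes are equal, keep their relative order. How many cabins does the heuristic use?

Sorted descending: 33, 30, 30, 26, 24, 18, 17, 9, 7, 6.
  33 → cabin 1 (new)  [load 33/34]
  30 → cabin 2 (new)  [load 30/34]
  30 → cabin 3 (new)  [load 30/34]
  26 → cabin 4 (new)  [load 26/34]
  24 → cabin 5 (new)  [load 24/34]
  18 → cabin 6 (new)  [load 18/34]
  17 → cabin 7 (new)  [load 17/34]
  9 → cabin 5  [load 33/34]
  7 → cabin 4  [load 33/34]
  6 → cabin 6  [load 24/34]
7 cabins opened.

7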